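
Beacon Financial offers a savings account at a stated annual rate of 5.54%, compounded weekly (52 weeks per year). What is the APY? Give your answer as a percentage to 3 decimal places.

EAR = (1 + 0.0554/52)^52 − 1.
= 1.056932 − 1 = 5.693%.

5.693%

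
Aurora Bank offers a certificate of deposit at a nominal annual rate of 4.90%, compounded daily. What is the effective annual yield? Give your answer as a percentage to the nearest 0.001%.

EAR = (1 + 0.0490/365)^365 − 1.
= (1 + 0.000134)^365 − 1 = 1.050217 − 1 = 5.022%.

5.022%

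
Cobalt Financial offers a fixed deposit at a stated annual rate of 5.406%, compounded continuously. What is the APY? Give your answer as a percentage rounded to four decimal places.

With continuous compounding, EAR = e^0.05406 − 1.
e^0.05406 = 1.055548, so EAR = 0.055548 = 5.5548%.

5.5548%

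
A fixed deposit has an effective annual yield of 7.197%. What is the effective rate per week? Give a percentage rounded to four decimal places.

The per-week rate i satisfies (1 + i)^52 = 1 + 0.07197.
i = 1.07197^(1/52) − 1 = 0.0013374 = 0.1337%.

0.1337%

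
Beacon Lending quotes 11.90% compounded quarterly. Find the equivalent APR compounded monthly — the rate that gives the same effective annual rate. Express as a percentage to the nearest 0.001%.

11.784%

EAR = (1 + 0.1190/4)^4 − 1 = 0.124416.
Solve (1 + r/12)^12 = 1.124416: r/12 = 1.124416^(1/12) − 1 = 0.009820, so r = 0.117839 = 11.784%.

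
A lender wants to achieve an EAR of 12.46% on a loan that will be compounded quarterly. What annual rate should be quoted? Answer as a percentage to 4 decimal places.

(1 + r/4)^4 − 1 = 0.1246, so 1 + r/4 = 1.1246^(1/4).
r/4 = 0.029792, so r = 0.119168 = 11.9168%.

11.9168%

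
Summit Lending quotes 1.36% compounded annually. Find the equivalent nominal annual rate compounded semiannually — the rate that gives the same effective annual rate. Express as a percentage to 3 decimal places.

Compounded annually, EAR = nominal = 0.013600.
Solve (1 + r/2)^2 = 1.013600: r/2 = 1.013600^(1/2) − 1 = 0.006777, so r = 0.013554 = 1.355%.

1.355%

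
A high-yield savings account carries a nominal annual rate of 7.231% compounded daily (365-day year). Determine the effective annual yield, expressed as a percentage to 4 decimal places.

7.4981%

EAR = (1 + 0.07231/365)^365 − 1.
= (1 + 0.000198)^365 − 1 = 1.074981 − 1 = 7.4981%.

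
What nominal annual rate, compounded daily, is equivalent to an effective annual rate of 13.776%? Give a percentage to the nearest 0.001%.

12.908%

(1 + r/365)^365 − 1 = 0.13776, so 1 + r/365 = 1.13776^(1/365).
r/365 = 0.000354, so r = 0.129084 = 12.908%.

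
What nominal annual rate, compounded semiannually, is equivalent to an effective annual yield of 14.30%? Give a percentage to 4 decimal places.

(1 + r/2)^2 − 1 = 0.1430, so 1 + r/2 = 1.1430^(1/2).
r/2 = 0.069112, so r = 0.138224 = 13.8224%.

13.8224%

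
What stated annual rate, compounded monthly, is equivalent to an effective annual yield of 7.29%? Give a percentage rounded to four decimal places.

7.0572%

(1 + r/12)^12 − 1 = 0.0729, so 1 + r/12 = 1.0729^(1/12).
r/12 = 0.005881, so r = 0.070572 = 7.0572%.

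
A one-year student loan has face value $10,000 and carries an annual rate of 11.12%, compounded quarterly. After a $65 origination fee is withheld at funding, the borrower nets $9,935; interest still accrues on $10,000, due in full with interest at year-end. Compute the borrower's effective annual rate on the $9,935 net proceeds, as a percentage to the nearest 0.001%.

12.322%

Amount owed after one year: 10,000 × (1 + 0.1112/4)^4 = 10,000 × 1.115924 = $11,159.24.
Effective rate on net proceeds: 11,159.24 / 9,935 − 1 = 0.123225 = 12.322%.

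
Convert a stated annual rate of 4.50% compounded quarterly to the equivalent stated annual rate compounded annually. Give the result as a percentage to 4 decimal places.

4.5765%

EAR = (1 + 0.0450/4)^4 − 1 = 0.045765.
Compounded annually, the equivalent nominal rate is the EAR itself: 4.5765%.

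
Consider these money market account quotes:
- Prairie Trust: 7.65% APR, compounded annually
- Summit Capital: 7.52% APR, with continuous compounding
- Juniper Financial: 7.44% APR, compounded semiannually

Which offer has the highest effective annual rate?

Summit Capital

Prairie Trust: compounded annually, EAR = 7.650%
Summit Capital: e^0.0752 − 1 = 7.810%
Juniper Financial: (1 + 0.0744/2)^2 − 1 = 7.578%
The highest effective annual rate is Summit Capital at 7.810%.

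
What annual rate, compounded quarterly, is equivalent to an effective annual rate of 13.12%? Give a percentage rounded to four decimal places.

12.5198%

(1 + r/4)^4 − 1 = 0.1312, so 1 + r/4 = 1.1312^(1/4).
r/4 = 0.031300, so r = 0.125198 = 12.5198%.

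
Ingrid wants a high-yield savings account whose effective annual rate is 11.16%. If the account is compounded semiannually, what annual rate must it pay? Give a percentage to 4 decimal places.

10.8649%

(1 + r/2)^2 − 1 = 0.1116, so 1 + r/2 = 1.1116^(1/2).
r/2 = 0.054324, so r = 0.108649 = 10.8649%.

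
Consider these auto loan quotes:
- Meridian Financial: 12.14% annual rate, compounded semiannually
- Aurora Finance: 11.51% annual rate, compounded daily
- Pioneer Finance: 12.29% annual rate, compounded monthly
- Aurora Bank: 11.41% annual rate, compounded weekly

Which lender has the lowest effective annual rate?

Aurora Bank

Meridian Financial: (1 + 0.1214/2)^2 − 1 = 12.508%
Aurora Finance: (1 + 0.1151/365)^365 − 1 = 12.197%
Pioneer Finance: (1 + 0.1229/12)^12 − 1 = 13.006%
Aurora Bank: (1 + 0.1141/52)^52 − 1 = 12.072%
The lowest effective annual rate is Aurora Bank at 12.072%.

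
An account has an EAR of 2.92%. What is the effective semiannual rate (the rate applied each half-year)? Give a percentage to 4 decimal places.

1.4495%

The per-half-year rate i satisfies (1 + i)^2 = 1 + 0.0292.
i = 1.0292^(1/2) − 1 = 0.0144949 = 1.4495%.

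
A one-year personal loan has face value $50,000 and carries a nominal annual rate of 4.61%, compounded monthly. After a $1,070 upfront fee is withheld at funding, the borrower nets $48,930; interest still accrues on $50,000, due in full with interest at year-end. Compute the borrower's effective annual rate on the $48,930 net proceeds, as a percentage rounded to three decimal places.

Amount owed after one year: 50,000 × (1 + 0.0461/12)^12 = 50,000 × 1.047087 = $52,354.33.
Effective rate on net proceeds: 52,354.33 / 48,930 − 1 = 0.069984 = 6.998%.

6.998%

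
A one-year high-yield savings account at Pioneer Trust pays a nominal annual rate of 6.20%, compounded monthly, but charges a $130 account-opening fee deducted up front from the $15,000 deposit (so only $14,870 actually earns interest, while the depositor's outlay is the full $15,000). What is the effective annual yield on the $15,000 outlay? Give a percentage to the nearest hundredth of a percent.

5.46%

Value after one year: 14,870 × (1 + 0.0620/12)^12 = 14,870 × 1.063793 = $15,818.59.
Effective yield on the $15,000 outlay: 15,818.59 / 15,000 − 1 = 0.054573 = 5.46%.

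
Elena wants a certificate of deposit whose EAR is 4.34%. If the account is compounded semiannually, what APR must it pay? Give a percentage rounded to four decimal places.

4.2939%

(1 + r/2)^2 − 1 = 0.0434, so 1 + r/2 = 1.0434^(1/2).
r/2 = 0.021470, so r = 0.042939 = 4.2939%.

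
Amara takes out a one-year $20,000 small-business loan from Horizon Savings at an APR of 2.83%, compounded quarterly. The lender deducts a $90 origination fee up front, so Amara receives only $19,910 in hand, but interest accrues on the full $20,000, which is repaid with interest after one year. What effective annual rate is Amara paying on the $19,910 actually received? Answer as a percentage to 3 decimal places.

Amount owed after one year: 20,000 × (1 + 0.0283/4)^4 = 20,000 × 1.028602 = $20,572.04.
Effective rate on net proceeds: 20,572.04 / 19,910 − 1 = 0.033251 = 3.325%.

3.325%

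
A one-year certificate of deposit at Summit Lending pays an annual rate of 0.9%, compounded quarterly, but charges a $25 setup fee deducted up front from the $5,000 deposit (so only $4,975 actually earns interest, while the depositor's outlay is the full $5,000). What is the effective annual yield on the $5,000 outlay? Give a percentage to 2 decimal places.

Value after one year: 4,975 × (1 + 0.009/4)^4 = 4,975 × 1.009030 = $5,019.93.
Effective yield on the $5,000 outlay: 5,019.93 / 5,000 − 1 = 0.003985 = 0.40%.

0.40%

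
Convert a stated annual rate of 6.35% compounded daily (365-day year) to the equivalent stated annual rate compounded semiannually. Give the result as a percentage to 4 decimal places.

EAR = (1 + 0.0635/365)^365 − 1 = 0.065554.
Solve (1 + r/2)^2 = 1.065554: r/2 = 1.065554^(1/2) − 1 = 0.032257, so r = 0.064513 = 6.4513%.

6.4513%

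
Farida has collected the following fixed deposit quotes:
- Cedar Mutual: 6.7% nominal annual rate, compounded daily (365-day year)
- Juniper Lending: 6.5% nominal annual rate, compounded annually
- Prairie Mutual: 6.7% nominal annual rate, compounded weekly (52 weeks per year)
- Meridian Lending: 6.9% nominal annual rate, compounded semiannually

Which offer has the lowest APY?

Juniper Lending

Cedar Mutual: (1 + 0.067/365)^365 − 1 = 6.929%
Juniper Lending: compounded annually, EAR = 6.500%
Prairie Mutual: (1 + 0.067/52)^52 − 1 = 6.925%
Meridian Lending: (1 + 0.069/2)^2 − 1 = 7.019%
The lowest effective annual rate is Juniper Lending at 6.500%.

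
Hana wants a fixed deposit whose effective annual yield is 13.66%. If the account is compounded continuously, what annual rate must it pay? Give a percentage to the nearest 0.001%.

Continuous: nominal r satisfies e^r − 1 = 0.1366.
r = ln(1 + 0.1366) = ln(1.1366) = 0.128041 = 12.804%.

12.804%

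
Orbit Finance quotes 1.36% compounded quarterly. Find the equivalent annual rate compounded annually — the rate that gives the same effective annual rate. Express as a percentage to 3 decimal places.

1.367%

EAR = (1 + 0.0136/4)^4 − 1 = 0.013670.
Compounded annually, the equivalent nominal rate is the EAR itself: 1.367%.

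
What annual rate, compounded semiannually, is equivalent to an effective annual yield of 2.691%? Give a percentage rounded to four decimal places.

(1 + r/2)^2 − 1 = 0.02691, so 1 + r/2 = 1.02691^(1/2).
r/2 = 0.013366, so r = 0.026731 = 2.6731%.

2.6731%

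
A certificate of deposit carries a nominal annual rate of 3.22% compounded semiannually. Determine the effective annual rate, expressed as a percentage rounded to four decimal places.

3.2459%

EAR = (1 + 0.0322/2)^2 − 1.
= 1.032459 − 1 = 3.2459%.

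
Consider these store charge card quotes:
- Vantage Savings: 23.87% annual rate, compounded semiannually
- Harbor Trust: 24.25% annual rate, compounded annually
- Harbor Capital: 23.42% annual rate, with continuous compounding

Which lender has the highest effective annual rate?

Harbor Capital

Vantage Savings: (1 + 0.2387/2)^2 − 1 = 25.294%
Harbor Trust: compounded annually, EAR = 24.250%
Harbor Capital: e^0.2342 − 1 = 26.390%
The highest effective annual rate is Harbor Capital at 26.390%.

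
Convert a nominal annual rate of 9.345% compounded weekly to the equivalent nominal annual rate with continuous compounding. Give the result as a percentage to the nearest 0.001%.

9.337%

EAR = (1 + 0.09345/52)^52 − 1 = 0.097864.
Equivalent continuous rate: r = ln(1 + 0.097864) = 0.093366 = 9.337%.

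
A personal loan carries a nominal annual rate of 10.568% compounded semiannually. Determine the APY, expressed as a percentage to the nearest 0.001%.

10.847%

EAR = (1 + 0.10568/2)^2 − 1.
= 1.108472 − 1 = 10.847%.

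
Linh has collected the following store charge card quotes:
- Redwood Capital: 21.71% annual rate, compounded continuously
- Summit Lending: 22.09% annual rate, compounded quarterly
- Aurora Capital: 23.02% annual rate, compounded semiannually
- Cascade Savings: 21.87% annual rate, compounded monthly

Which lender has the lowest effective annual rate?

Redwood Capital: e^0.2171 − 1 = 24.247%
Summit Lending: (1 + 0.2209/4)^4 − 1 = 23.988%
Aurora Capital: (1 + 0.2302/2)^2 − 1 = 24.345%
Cascade Savings: (1 + 0.2187/12)^12 − 1 = 24.201%
The lowest effective annual rate is Summit Lending at 23.988%.

Summit Lending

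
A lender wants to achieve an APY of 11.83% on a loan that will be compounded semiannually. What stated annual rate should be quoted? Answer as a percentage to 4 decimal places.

11.4994%

(1 + r/2)^2 − 1 = 0.1183, so 1 + r/2 = 1.1183^(1/2).
r/2 = 0.057497, so r = 0.114994 = 11.4994%.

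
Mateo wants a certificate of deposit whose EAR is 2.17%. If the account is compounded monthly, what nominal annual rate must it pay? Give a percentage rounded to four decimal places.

2.1487%

(1 + r/12)^12 − 1 = 0.0217, so 1 + r/12 = 1.0217^(1/12).
r/12 = 0.001791, so r = 0.021487 = 2.1487%.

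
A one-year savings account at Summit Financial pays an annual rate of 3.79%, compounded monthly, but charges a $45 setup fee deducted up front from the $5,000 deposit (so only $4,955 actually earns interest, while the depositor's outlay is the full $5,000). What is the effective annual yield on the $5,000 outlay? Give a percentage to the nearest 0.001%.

Value after one year: 4,955 × (1 + 0.0379/12)^12 = 4,955 × 1.038565 = $5,146.09.
Effective yield on the $5,000 outlay: 5,146.09 / 5,000 − 1 = 0.029218 = 2.922%.

2.922%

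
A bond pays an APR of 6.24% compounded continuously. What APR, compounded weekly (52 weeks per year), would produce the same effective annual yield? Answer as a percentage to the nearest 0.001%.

EAR under continuous compounding: e^0.0624 − 1 = 0.064388.
Solve (1 + r/52)^52 = 1.064388: r/52 = 1.064388^(1/52) − 1 = 0.001201, so r = 0.062437 = 6.244%.

6.244%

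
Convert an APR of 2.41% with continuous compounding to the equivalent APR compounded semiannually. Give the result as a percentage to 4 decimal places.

2.4246%

EAR under continuous compounding: e^0.0241 − 1 = 0.024393.
Solve (1 + r/2)^2 = 1.024393: r/2 = 1.024393^(1/2) − 1 = 0.012123, so r = 0.024246 = 2.4246%.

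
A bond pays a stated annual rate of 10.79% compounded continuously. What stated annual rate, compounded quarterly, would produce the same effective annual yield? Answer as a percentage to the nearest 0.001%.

10.937%

EAR under continuous compounding: e^0.1079 − 1 = 0.113936.
Solve (1 + r/4)^4 = 1.113936: r/4 = 1.113936^(1/4) − 1 = 0.027342, so r = 0.109368 = 10.937%.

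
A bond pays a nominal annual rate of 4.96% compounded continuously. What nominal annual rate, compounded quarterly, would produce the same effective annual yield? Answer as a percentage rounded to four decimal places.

4.9909%

EAR under continuous compounding: e^0.0496 − 1 = 0.050851.
Solve (1 + r/4)^4 = 1.050851: r/4 = 1.050851^(1/4) − 1 = 0.012477, so r = 0.049909 = 4.9909%.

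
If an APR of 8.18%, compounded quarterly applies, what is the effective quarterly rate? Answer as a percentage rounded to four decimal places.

With a nominal annual rate compounded quarterly, the periodic rate is the nominal rate divided by 4.
i = 0.0818 / 4 = 0.0204500 = 2.0450%.

2.0450%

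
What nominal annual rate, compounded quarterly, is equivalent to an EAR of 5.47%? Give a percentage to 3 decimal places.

5.361%

(1 + r/4)^4 − 1 = 0.0547, so 1 + r/4 = 1.0547^(1/4).
r/4 = 0.013403, so r = 0.053612 = 5.361%.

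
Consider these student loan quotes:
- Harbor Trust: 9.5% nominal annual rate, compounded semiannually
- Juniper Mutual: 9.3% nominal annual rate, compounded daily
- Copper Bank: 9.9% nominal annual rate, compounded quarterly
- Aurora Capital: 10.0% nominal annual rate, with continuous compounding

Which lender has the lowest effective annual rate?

Harbor Trust: (1 + 0.095/2)^2 − 1 = 9.726%
Juniper Mutual: (1 + 0.093/365)^365 − 1 = 9.745%
Copper Bank: (1 + 0.099/4)^4 − 1 = 10.274%
Aurora Capital: e^0.100 − 1 = 10.517%
The lowest effective annual rate is Harbor Trust at 9.726%.

Harbor Trust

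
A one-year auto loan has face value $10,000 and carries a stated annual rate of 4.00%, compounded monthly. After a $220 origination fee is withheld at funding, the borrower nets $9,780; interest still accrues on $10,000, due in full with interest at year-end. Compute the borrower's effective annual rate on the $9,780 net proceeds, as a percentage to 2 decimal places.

6.42%

Amount owed after one year: 10,000 × (1 + 0.0400/12)^12 = 10,000 × 1.040742 = $10,407.42.
Effective rate on net proceeds: 10,407.42 / 9,780 − 1 = 0.064153 = 6.42%.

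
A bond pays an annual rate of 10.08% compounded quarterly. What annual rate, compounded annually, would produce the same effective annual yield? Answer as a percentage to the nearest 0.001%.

10.467%

EAR = (1 + 0.1008/4)^4 − 1 = 0.104675.
Compounded annually, the equivalent nominal rate is the EAR itself: 10.467%.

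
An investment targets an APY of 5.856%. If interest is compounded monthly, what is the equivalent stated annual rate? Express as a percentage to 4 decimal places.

(1 + r/12)^12 − 1 = 0.05856, so 1 + r/12 = 1.05856^(1/12).
r/12 = 0.004754, so r = 0.057045 = 5.7045%.

5.7045%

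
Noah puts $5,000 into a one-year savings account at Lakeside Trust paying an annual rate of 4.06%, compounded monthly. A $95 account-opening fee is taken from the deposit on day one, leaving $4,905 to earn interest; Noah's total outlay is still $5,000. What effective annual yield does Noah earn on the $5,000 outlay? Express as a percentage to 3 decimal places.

Value after one year: 4,905 × (1 + 0.0406/12)^12 = 4,905 × 1.041364 = $5,107.89.
Effective yield on the $5,000 outlay: 5,107.89 / 5,000 − 1 = 0.021578 = 2.158%.

2.158%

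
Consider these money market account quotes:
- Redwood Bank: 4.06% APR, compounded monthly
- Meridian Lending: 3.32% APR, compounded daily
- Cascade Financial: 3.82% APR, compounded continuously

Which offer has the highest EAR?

Redwood Bank: (1 + 0.0406/12)^12 − 1 = 4.136%
Meridian Lending: (1 + 0.0332/365)^365 − 1 = 3.376%
Cascade Financial: e^0.0382 − 1 = 3.894%
The highest effective annual rate is Redwood Bank at 4.136%.

Redwood Bank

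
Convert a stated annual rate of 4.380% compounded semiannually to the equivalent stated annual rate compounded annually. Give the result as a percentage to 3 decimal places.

4.428%

EAR = (1 + 0.04380/2)^2 − 1 = 0.044280.
Compounded annually, the equivalent nominal rate is the EAR itself: 4.428%.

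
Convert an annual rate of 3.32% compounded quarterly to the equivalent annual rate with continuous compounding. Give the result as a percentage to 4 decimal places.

3.3063%

EAR = (1 + 0.0332/4)^4 − 1 = 0.033616.
Equivalent continuous rate: r = ln(1 + 0.033616) = 0.033063 = 3.3063%.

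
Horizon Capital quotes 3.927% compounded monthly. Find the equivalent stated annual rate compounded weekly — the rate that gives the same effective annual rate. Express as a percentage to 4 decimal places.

3.9221%

EAR = (1 + 0.03927/12)^12 − 1 = 0.039985.
Solve (1 + r/52)^52 = 1.039985: r/52 = 1.039985^(1/52) − 1 = 0.000754, so r = 0.039221 = 3.9221%.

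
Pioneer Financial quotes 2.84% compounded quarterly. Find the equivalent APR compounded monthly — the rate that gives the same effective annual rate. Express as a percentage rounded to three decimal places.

2.833%

EAR = (1 + 0.0284/4)^4 − 1 = 0.028704.
Solve (1 + r/12)^12 = 1.028704: r/12 = 1.028704^(1/12) − 1 = 0.002361, so r = 0.028333 = 2.833%.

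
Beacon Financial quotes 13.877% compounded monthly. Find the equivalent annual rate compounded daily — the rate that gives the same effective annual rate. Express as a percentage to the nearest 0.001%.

13.800%

EAR = (1 + 0.13877/12)^12 − 1 = 0.147945.
Solve (1 + r/365)^365 = 1.147945: r/365 = 1.147945^(1/365) − 1 = 0.000378, so r = 0.138000 = 13.800%.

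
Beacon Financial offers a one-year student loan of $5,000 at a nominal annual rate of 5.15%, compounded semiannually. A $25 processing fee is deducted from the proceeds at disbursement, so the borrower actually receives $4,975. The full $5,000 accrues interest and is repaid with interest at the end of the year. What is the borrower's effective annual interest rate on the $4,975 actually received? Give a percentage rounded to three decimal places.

5.745%

Amount owed after one year: 5,000 × (1 + 0.0515/2)^2 = 5,000 × 1.052163 = $5,260.82.
Effective rate on net proceeds: 5,260.82 / 4,975 − 1 = 0.057450 = 5.745%.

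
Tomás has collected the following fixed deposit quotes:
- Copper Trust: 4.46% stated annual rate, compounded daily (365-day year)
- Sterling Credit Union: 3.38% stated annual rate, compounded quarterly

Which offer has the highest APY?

Copper Trust

Copper Trust: (1 + 0.0446/365)^365 − 1 = 4.561%
Sterling Credit Union: (1 + 0.0338/4)^4 − 1 = 3.423%
The highest effective annual rate is Copper Trust at 4.561%.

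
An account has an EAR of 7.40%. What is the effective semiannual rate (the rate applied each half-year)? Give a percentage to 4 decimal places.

The per-half-year rate i satisfies (1 + i)^2 = 1 + 0.0740.
i = 1.0740^(1/2) − 1 = 0.0363397 = 3.6340%.

3.6340%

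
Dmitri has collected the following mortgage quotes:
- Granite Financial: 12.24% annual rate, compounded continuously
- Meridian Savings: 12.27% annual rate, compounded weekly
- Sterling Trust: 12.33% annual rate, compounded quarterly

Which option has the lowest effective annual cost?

Granite Financial: e^0.1224 − 1 = 13.021%
Meridian Savings: (1 + 0.1227/52)^52 − 1 = 13.038%
Sterling Trust: (1 + 0.1233/4)^4 − 1 = 12.912%
The lowest effective annual rate is Sterling Trust at 12.912%.

Sterling Trust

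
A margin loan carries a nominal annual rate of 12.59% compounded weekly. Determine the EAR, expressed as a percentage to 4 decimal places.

EAR = (1 + 0.1259/52)^52 − 1.
= (1 + 0.002421)^52 − 1 = 1.133996 − 1 = 13.3996%.

13.3996%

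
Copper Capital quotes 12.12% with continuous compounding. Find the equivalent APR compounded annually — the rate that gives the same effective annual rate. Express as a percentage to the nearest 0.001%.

EAR under continuous compounding: e^0.1212 − 1 = 0.128851.
Compounded annually, the equivalent nominal rate is the EAR itself: 12.885%.

12.885%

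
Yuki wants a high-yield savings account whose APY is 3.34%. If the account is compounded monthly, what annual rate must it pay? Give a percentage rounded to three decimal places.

3.290%

(1 + r/12)^12 − 1 = 0.0334, so 1 + r/12 = 1.0334^(1/12).
r/12 = 0.002742, so r = 0.032899 = 3.290%.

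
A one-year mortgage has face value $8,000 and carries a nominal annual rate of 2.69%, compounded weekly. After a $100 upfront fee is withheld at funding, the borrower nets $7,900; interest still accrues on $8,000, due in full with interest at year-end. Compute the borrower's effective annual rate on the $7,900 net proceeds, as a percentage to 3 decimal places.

4.026%

Amount owed after one year: 8,000 × (1 + 0.0269/52)^52 = 8,000 × 1.027258 = $8,218.06.
Effective rate on net proceeds: 8,218.06 / 7,900 − 1 = 0.040261 = 4.026%.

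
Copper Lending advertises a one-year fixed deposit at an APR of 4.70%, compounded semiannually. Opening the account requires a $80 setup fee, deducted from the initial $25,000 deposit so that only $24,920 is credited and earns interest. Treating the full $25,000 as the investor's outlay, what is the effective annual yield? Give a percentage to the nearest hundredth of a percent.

Value after one year: 24,920 × (1 + 0.0470/2)^2 = 24,920 × 1.047552 = $26,105.00.
Effective yield on the $25,000 outlay: 26,105.00 / 25,000 − 1 = 0.044200 = 4.42%.

4.42%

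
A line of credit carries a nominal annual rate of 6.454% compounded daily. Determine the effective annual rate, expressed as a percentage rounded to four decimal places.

6.6662%

EAR = (1 + 0.06454/365)^365 − 1.
= 1.066662 − 1 = 6.6662%.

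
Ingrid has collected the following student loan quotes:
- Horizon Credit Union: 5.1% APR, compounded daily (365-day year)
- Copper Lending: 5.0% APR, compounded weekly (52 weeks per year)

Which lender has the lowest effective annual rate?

Copper Lending

Horizon Credit Union: (1 + 0.051/365)^365 − 1 = 5.232%
Copper Lending: (1 + 0.050/52)^52 − 1 = 5.125%
The lowest effective annual rate is Copper Lending at 5.125%.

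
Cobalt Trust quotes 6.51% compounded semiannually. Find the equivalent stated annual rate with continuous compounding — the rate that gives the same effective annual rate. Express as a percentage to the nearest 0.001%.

EAR = (1 + 0.0651/2)^2 − 1 = 0.066160.
Equivalent continuous rate: r = ln(1 + 0.066160) = 0.064063 = 6.406%.

6.406%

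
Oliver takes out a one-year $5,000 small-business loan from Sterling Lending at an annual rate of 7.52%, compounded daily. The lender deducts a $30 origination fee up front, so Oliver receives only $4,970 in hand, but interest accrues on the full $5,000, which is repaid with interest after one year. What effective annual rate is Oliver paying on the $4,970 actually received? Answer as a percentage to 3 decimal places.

Amount owed after one year: 5,000 × (1 + 0.0752/365)^365 = 5,000 × 1.078091 = $5,390.46.
Effective rate on net proceeds: 5,390.46 / 4,970 − 1 = 0.084599 = 8.460%.

8.460%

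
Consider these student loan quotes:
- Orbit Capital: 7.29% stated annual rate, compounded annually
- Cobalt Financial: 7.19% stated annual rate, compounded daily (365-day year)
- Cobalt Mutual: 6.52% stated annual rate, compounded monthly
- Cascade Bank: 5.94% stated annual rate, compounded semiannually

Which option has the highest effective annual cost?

Cobalt Financial

Orbit Capital: compounded annually, EAR = 7.290%
Cobalt Financial: (1 + 0.0719/365)^365 − 1 = 7.454%
Cobalt Mutual: (1 + 0.0652/12)^12 − 1 = 6.718%
Cascade Bank: (1 + 0.0594/2)^2 − 1 = 6.028%
The highest effective annual rate is Cobalt Financial at 7.454%.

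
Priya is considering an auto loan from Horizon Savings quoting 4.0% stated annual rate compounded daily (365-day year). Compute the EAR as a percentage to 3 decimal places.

4.081%

EAR = (1 + 0.040/365)^365 − 1.
= (1 + 0.000110)^365 − 1 = 1.040808 − 1 = 4.081%.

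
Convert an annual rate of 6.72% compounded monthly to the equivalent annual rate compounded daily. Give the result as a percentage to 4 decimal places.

EAR = (1 + 0.0672/12)^12 − 1 = 0.069309.
Solve (1 + r/365)^365 = 1.069309: r/365 = 1.069309^(1/365) − 1 = 0.000184, so r = 0.067019 = 6.7019%.

6.7019%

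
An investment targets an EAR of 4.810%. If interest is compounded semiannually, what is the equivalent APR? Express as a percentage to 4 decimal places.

(1 + r/2)^2 − 1 = 0.04810, so 1 + r/2 = 1.04810^(1/2).
r/2 = 0.023768, so r = 0.047535 = 4.7535%.

4.7535%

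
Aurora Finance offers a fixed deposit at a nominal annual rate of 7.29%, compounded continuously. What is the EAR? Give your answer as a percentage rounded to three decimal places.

With continuous compounding, EAR = e^0.0729 − 1.
e^0.0729 = 1.075623, so EAR = 0.075623 = 7.562%.

7.562%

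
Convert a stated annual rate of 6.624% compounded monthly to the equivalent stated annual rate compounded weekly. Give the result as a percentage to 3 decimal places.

6.610%

EAR = (1 + 0.06624/12)^12 − 1 = 0.068289.
Solve (1 + r/52)^52 = 1.068289: r/52 = 1.068289^(1/52) − 1 = 0.001271, so r = 0.066100 = 6.610%.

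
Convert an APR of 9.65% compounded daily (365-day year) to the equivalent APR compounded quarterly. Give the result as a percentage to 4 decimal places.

9.7660%

EAR = (1 + 0.0965/365)^365 − 1 = 0.101296.
Solve (1 + r/4)^4 = 1.101296: r/4 = 1.101296^(1/4) − 1 = 0.024415, so r = 0.097660 = 9.7660%.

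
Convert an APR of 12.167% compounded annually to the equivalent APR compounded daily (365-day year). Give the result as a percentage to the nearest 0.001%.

Compounded annually, EAR = nominal = 0.121670.
Solve (1 + r/365)^365 = 1.121670: r/365 = 1.121670^(1/365) − 1 = 0.000315, so r = 0.114837 = 11.484%.

11.484%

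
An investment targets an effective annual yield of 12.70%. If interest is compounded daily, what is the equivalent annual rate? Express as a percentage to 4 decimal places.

(1 + r/365)^365 − 1 = 0.1270, so 1 + r/365 = 1.1270^(1/365).
r/365 = 0.000328, so r = 0.119579 = 11.9579%.

11.9579%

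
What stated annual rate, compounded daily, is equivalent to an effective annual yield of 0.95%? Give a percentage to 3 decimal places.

0.946%

(1 + r/365)^365 − 1 = 0.0095, so 1 + r/365 = 1.0095^(1/365).
r/365 = 0.000026, so r = 0.009455 = 0.946%.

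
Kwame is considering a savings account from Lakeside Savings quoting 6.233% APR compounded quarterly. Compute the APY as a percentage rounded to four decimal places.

6.3802%

EAR = (1 + 0.06233/4)^4 − 1.
= (1 + 0.015582)^4 − 1 = 1.063802 − 1 = 6.3802%.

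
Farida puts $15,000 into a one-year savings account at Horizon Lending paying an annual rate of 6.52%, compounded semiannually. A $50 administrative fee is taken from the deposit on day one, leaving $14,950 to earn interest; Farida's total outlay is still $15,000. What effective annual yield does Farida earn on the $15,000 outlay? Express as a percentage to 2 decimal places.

Value after one year: 14,950 × (1 + 0.0652/2)^2 = 14,950 × 1.066263 = $15,940.63.
Effective yield on the $15,000 outlay: 15,940.63 / 15,000 − 1 = 0.062709 = 6.27%.

6.27%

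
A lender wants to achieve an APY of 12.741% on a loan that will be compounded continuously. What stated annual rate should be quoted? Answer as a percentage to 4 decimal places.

Continuous: nominal r satisfies e^r − 1 = 0.12741.
r = ln(1 + 0.12741) = ln(1.12741) = 0.119923 = 11.9923%.

11.9923%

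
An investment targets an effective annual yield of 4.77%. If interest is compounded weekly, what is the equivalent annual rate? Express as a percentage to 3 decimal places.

4.662%

(1 + r/52)^52 − 1 = 0.0477, so 1 + r/52 = 1.0477^(1/52).
r/52 = 0.000897, so r = 0.046618 = 4.662%.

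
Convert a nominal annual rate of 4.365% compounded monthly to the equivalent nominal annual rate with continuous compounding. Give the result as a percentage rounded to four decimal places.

EAR = (1 + 0.04365/12)^12 − 1 = 0.044534.
Equivalent continuous rate: r = ln(1 + 0.044534) = 0.043571 = 4.3571%.

4.3571%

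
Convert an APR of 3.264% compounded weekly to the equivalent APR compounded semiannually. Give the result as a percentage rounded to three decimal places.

3.290%

EAR = (1 + 0.03264/52)^52 − 1 = 0.033168.
Solve (1 + r/2)^2 = 1.033168: r/2 = 1.033168^(1/2) − 1 = 0.016449, so r = 0.032897 = 3.290%.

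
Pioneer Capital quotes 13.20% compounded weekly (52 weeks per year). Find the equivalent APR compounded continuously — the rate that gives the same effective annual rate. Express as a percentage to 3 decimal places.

EAR = (1 + 0.1320/52)^52 − 1 = 0.140917.
Equivalent continuous rate: r = ln(1 + 0.140917) = 0.131833 = 13.183%.

13.183%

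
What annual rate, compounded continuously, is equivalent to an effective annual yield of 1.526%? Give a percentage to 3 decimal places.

1.514%

Continuous: nominal r satisfies e^r − 1 = 0.01526.
r = ln(1 + 0.01526) = ln(1.01526) = 0.015145 = 1.514%.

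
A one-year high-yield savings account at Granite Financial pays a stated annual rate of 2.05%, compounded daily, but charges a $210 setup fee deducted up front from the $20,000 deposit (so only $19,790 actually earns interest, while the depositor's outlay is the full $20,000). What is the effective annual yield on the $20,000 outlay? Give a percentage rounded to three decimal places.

0.999%

Value after one year: 19,790 × (1 + 0.0205/365)^365 = 19,790 × 1.020711 = $20,199.87.
Effective yield on the $20,000 outlay: 20,199.87 / 20,000 − 1 = 0.009994 = 0.999%.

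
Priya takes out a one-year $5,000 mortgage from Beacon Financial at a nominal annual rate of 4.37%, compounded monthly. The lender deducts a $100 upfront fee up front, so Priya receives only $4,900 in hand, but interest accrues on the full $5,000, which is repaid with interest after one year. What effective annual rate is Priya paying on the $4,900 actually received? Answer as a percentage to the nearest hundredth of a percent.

6.59%

Amount owed after one year: 5,000 × (1 + 0.0437/12)^12 = 5,000 × 1.044586 = $5,222.93.
Effective rate on net proceeds: 5,222.93 / 4,900 − 1 = 0.065904 = 6.59%.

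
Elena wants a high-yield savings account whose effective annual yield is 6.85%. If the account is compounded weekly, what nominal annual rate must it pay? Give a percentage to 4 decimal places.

(1 + r/52)^52 − 1 = 0.0685, so 1 + r/52 = 1.0685^(1/52).
r/52 = 0.001275, so r = 0.066298 = 6.6298%.

6.6298%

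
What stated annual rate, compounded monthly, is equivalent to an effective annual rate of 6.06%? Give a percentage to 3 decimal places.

5.898%

(1 + r/12)^12 − 1 = 0.0606, so 1 + r/12 = 1.0606^(1/12).
r/12 = 0.004915, so r = 0.058979 = 5.898%.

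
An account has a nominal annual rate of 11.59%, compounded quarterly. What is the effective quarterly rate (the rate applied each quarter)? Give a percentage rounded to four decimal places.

With a nominal annual rate compounded quarterly, the periodic rate is the nominal rate divided by 4.
i = 0.1159 / 4 = 0.0289750 = 2.8975%.

2.8975%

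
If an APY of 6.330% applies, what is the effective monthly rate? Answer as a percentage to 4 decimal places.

The per-month rate i satisfies (1 + i)^12 = 1 + 0.06330.
i = 1.06330^(1/12) − 1 = 0.0051279 = 0.5128%.

0.5128%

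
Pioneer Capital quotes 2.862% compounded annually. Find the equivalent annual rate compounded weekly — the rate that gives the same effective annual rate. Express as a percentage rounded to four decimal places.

Compounded annually, EAR = nominal = 0.028620.
Solve (1 + r/52)^52 = 1.028620: r/52 = 1.028620^(1/52) − 1 = 0.000543, so r = 0.028226 = 2.8226%.

2.8226%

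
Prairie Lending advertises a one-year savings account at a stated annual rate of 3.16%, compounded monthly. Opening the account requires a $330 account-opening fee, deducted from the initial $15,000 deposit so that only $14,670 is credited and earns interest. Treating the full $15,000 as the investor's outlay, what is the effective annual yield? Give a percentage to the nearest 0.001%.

Value after one year: 14,670 × (1 + 0.0316/12)^12 = 14,670 × 1.032062 = $15,140.35.
Effective yield on the $15,000 outlay: 15,140.35 / 15,000 − 1 = 0.009356 = 0.936%.

0.936%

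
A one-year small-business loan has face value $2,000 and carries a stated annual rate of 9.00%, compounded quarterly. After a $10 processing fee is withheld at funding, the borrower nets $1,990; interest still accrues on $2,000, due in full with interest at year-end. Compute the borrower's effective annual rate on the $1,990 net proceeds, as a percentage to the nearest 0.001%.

9.858%

Amount owed after one year: 2,000 × (1 + 0.0900/4)^4 = 2,000 × 1.093083 = $2,186.17.
Effective rate on net proceeds: 2,186.17 / 1,990 − 1 = 0.098576 = 9.858%.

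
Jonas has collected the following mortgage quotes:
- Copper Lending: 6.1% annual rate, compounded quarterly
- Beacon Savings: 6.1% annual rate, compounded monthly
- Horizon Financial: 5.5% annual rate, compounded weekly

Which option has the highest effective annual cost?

Copper Lending: (1 + 0.061/4)^4 − 1 = 6.241%
Beacon Savings: (1 + 0.061/12)^12 − 1 = 6.273%
Horizon Financial: (1 + 0.055/52)^52 − 1 = 5.651%
The highest effective annual rate is Beacon Savings at 6.273%.

Beacon Savings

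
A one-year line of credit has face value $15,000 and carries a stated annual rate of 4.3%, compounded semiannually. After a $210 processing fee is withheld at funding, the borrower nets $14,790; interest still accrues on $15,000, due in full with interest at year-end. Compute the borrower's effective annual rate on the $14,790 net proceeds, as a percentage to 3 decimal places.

5.828%

Amount owed after one year: 15,000 × (1 + 0.043/2)^2 = 15,000 × 1.043462 = $15,651.93.
Effective rate on net proceeds: 15,651.93 / 14,790 − 1 = 0.058278 = 5.828%.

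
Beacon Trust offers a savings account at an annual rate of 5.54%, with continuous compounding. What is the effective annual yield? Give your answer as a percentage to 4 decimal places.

With continuous compounding, EAR = e^0.0554 − 1.
e^0.0554 = 1.056963, so EAR = 0.056963 = 5.6963%.

5.6963%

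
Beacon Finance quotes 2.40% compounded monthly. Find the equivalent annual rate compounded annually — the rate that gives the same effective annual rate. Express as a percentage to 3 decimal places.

EAR = (1 + 0.0240/12)^12 − 1 = 0.024266.
Compounded annually, the equivalent nominal rate is the EAR itself: 2.427%.

2.427%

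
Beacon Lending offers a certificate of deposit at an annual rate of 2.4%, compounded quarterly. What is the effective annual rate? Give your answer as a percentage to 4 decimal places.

EAR = (1 + 0.024/4)^4 − 1.
= 1.024217 − 1 = 2.4217%.

2.4217%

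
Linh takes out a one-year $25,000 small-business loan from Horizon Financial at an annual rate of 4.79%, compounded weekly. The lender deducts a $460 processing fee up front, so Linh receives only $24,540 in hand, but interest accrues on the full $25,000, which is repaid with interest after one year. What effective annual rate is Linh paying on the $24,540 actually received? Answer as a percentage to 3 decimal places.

6.871%

Amount owed after one year: 25,000 × (1 + 0.0479/52)^52 = 25,000 × 1.049043 = $26,226.07.
Effective rate on net proceeds: 26,226.07 / 24,540 − 1 = 0.068707 = 6.871%.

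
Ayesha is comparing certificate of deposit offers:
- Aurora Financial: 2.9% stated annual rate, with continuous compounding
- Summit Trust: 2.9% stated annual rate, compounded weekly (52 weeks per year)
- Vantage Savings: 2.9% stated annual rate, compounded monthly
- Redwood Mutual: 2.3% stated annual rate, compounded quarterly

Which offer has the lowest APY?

Aurora Financial: e^0.029 − 1 = 2.942%
Summit Trust: (1 + 0.029/52)^52 − 1 = 2.942%
Vantage Savings: (1 + 0.029/12)^12 − 1 = 2.939%
Redwood Mutual: (1 + 0.023/4)^4 − 1 = 2.320%
The lowest effective annual rate is Redwood Mutual at 2.320%.

Redwood Mutual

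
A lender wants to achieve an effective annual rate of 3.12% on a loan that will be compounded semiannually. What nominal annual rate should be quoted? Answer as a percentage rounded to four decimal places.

3.0960%

(1 + r/2)^2 − 1 = 0.0312, so 1 + r/2 = 1.0312^(1/2).
r/2 = 0.015480, so r = 0.030960 = 3.0960%.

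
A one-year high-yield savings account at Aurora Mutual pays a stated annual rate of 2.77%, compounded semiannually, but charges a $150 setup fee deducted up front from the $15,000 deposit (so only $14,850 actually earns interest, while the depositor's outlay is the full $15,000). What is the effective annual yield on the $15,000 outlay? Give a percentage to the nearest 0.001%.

1.761%

Value after one year: 14,850 × (1 + 0.0277/2)^2 = 14,850 × 1.027892 = $15,264.19.
Effective yield on the $15,000 outlay: 15,264.19 / 15,000 − 1 = 0.017613 = 1.761%.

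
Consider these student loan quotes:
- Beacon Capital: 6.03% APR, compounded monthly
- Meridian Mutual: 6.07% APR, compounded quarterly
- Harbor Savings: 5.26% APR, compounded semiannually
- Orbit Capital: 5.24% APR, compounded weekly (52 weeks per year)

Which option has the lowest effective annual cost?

Beacon Capital: (1 + 0.0603/12)^12 − 1 = 6.199%
Meridian Mutual: (1 + 0.0607/4)^4 − 1 = 6.210%
Harbor Savings: (1 + 0.0526/2)^2 − 1 = 5.329%
Orbit Capital: (1 + 0.0524/52)^52 − 1 = 5.377%
The lowest effective annual rate is Harbor Savings at 5.329%.

Harbor Savings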